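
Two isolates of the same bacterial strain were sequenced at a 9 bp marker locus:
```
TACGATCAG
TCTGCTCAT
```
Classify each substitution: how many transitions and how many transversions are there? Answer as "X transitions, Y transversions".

1 transition, 3 transversions

Mismatches (1-based):
position 2: A→C (purine→pyrimidine, transversion)
position 3: C→T (pyrimidine→pyrimidine, transition)
position 5: A→C (purine→pyrimidine, transversion)
position 9: G→T (purine→pyrimidine, transversion)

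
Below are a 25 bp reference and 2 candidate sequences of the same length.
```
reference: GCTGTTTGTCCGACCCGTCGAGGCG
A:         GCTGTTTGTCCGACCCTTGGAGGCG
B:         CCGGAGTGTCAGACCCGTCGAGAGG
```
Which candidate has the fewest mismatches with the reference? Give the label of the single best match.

A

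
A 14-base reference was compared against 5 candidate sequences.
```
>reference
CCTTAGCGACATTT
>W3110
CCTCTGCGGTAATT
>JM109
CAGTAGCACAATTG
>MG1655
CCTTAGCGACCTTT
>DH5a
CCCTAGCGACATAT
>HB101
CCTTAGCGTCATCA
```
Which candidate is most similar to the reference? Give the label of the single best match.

MG1655

W3110 differs at 5 sites; JM109 differs at 6 sites; MG1655 differs at 1 site; DH5a differs at 2 sites; HB101 differs at 3 sites. The closest is MG1655.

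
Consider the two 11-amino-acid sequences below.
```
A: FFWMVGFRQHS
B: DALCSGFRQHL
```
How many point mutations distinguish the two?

6

Comparing position by position, 6 residues differ: 1 (F/D), 2 (F/A), 3 (W/L), 4 (M/C), 5 (V/S), 11 (S/L).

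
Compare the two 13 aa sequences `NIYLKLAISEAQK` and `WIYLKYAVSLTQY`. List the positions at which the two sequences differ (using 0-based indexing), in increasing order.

Scanning 0-based: 0: N/W; 5: L/Y; 7: I/V; 9: E/L; 10: A/T; 12: K/Y.

0, 5, 7, 9, 10, 12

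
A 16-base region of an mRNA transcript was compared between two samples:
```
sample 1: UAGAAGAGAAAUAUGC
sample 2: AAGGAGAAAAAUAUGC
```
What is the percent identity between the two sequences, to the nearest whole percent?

3 positions differ (1, 4, 8), so 13 of 16 match: 13/16 = 81.25%.

81%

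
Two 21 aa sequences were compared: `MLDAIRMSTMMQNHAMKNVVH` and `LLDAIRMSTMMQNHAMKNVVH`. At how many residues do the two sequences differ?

1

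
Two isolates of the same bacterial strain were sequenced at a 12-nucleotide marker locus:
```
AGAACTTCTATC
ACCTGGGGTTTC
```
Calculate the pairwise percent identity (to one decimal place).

Mismatches at positions 2, 3, 4, 5, 6, 7, 8, 10 (1-based): 8 of 12.
Identical positions: 4/12 = 33.33% → 33.3%.

33.3%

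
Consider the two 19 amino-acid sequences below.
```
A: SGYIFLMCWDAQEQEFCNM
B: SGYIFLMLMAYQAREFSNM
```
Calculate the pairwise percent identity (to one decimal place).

63.2%

Mismatches at positions 8, 9, 10, 11, 13, 14, 17 (1-based): 7 of 19.
Identical positions: 12/19 = 63.16% → 63.2%.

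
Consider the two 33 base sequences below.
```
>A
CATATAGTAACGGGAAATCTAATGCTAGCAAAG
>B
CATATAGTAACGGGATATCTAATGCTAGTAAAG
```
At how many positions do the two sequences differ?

2

Mismatches (1-based): position 16: A→T; position 29: C→T.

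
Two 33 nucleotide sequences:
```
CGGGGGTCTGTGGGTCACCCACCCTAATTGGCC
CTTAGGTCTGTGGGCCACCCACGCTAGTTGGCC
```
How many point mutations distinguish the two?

Mismatches (1-based): base 2: G→T; base 3: G→T; base 4: G→A; base 15: T→C; base 23: C→G; base 27: A→G.

6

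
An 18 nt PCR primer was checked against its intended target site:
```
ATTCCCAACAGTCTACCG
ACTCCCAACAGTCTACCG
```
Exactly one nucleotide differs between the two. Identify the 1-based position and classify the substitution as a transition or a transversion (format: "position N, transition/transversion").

Position 2 changes T→C. T is a pyrimidine and C is a pyrimidine, so this is a transition.

position 2, transition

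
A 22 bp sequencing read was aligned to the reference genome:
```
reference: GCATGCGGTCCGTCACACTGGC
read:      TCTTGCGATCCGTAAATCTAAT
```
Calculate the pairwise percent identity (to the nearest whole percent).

9 positions differ (1, 3, 8, 14, 16, 17, 20, 21, 22), so 13 of 22 match: 13/22 = 59.09%.

59%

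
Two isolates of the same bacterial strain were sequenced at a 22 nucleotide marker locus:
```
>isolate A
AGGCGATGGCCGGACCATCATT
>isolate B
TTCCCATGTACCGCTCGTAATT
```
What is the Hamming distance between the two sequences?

11

Comparing position by position, 11 sites differ: 1 (A/T), 2 (G/T), 3 (G/C), 5 (G/C), 9 (G/T), 10 (C/A), 12 (G/C), 14 (A/C), 15 (C/T), 17 (A/G), 19 (C/A).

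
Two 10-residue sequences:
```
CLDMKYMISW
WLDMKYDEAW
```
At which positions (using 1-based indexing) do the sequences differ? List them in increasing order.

Differences at position 1 (C→W), position 7 (M→D), position 8 (I→E), position 9 (S→A).

1, 7, 8, 9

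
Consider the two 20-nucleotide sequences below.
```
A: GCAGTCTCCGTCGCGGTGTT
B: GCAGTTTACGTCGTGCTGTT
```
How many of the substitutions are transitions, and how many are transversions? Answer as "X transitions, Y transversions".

2 transitions, 2 transversions

Transitions (purine↔purine or pyrimidine↔pyrimidine): 6 C→T, 14 C→T.
Transversions (purine↔pyrimidine): 8 C→A, 16 G→C.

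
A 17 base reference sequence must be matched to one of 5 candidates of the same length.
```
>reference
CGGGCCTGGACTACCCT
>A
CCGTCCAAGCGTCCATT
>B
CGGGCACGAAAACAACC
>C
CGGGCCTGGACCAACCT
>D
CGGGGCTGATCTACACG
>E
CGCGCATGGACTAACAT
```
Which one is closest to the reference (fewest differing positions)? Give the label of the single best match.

C

A differs at 9 positions; B differs at 9 positions; C differs at 2 positions; D differs at 5 positions; E differs at 4 positions. The closest is C.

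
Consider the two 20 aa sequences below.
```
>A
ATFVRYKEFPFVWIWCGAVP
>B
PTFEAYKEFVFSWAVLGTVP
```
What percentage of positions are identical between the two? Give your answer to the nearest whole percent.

Mismatches at positions 1, 4, 5, 10, 12, 14, 15, 16, 18 (1-based): 9 of 20.
Identical positions: 11/20 = 55% → 55%.

55%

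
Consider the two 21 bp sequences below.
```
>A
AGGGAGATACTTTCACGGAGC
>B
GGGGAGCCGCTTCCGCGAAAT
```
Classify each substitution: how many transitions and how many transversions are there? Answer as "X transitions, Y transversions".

Transitions (purine↔purine or pyrimidine↔pyrimidine): 1 A→G, 8 T→C, 9 A→G, 13 T→C, 15 A→G, 18 G→A, 20 G→A, 21 C→T.
Transversions (purine↔pyrimidine): 7 A→C.

8 transitions, 1 transversion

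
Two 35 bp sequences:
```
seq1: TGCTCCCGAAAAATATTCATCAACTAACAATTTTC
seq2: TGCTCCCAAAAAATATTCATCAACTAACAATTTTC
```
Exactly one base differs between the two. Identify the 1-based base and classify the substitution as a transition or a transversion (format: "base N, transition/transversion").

base 8, transition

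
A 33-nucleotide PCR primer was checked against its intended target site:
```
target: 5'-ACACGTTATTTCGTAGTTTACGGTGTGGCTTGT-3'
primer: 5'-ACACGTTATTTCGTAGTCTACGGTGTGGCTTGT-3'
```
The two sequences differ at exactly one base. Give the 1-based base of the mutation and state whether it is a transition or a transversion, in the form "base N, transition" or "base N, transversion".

base 18, transition

The sequences differ only at base 18: T→C (pyrimidine→pyrimidine), a transition.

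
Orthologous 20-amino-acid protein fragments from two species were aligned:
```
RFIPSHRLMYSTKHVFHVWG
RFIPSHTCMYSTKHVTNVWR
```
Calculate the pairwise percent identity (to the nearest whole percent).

75%

5 positions differ (7, 8, 16, 17, 20), so 15 of 20 match: 15/20 = 75%.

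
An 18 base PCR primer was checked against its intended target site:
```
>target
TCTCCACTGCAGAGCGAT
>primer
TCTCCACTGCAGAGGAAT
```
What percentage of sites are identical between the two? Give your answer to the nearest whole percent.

2 positions differ (15, 16), so 16 of 18 match: 16/18 = 88.89%.

89%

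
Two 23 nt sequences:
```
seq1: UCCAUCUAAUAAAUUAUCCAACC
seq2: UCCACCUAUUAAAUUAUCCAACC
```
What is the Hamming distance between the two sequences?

Mismatches (1-based): position 5: U→C; position 9: A→U.

2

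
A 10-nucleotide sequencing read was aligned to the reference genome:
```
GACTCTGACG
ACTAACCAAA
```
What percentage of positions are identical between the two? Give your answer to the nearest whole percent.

Mismatches at positions 1, 2, 3, 4, 5, 6, 7, 9, 10 (1-based): 9 of 10.
Identical positions: 1/10 = 10% → 10%.

10%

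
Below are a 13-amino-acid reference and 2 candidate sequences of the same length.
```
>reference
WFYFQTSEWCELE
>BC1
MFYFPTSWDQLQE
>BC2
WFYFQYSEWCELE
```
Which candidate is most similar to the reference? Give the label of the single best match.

BC2

Hamming distances to reference — BC1: 7; BC2: 1.
Smallest is BC2 with 1 mismatch.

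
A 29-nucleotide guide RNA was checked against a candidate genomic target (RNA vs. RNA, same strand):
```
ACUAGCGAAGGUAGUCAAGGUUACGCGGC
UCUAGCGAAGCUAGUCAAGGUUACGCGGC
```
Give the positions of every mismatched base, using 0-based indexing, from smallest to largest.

0, 10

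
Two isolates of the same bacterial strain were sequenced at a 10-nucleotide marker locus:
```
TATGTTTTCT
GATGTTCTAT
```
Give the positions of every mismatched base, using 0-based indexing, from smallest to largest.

Differences at position 0 (T→G), position 6 (T→C), position 8 (C→A).

0, 6, 8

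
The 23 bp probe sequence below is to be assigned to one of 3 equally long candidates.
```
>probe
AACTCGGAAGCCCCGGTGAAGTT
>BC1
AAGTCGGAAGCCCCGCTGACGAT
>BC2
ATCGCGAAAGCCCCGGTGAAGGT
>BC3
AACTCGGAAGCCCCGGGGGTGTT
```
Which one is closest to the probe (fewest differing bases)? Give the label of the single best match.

Hamming distances to probe — BC1: 4; BC2: 4; BC3: 3.
Smallest is BC3 with 3 mismatches.

BC3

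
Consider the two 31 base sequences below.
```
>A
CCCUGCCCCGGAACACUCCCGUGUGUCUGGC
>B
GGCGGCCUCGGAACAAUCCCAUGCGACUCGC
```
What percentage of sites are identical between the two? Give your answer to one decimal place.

Mismatches at positions 1, 2, 4, 8, 16, 21, 24, 26, 29 (1-based): 9 of 31.
Identical positions: 22/31 = 70.97% → 71.0%.

71.0%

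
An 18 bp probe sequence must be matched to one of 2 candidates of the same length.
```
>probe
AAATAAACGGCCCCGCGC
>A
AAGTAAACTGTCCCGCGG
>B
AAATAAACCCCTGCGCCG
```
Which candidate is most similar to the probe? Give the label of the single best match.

Hamming distances to probe — A: 4; B: 6.
Smallest is A with 4 mismatches.

A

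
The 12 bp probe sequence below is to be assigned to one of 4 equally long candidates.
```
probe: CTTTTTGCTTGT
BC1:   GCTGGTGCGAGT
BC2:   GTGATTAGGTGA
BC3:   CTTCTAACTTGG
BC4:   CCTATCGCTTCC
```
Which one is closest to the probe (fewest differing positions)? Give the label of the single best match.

BC3

Hamming distances to probe — BC1: 6; BC2: 7; BC3: 4; BC4: 5.
Smallest is BC3 with 4 mismatches.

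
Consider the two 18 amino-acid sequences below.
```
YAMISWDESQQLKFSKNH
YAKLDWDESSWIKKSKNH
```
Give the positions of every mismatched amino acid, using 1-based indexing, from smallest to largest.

3, 4, 5, 10, 11, 12, 14

Differences at position 3 (M→K), position 4 (I→L), position 5 (S→D), position 10 (Q→S), position 11 (Q→W), position 12 (L→I), position 14 (F→K).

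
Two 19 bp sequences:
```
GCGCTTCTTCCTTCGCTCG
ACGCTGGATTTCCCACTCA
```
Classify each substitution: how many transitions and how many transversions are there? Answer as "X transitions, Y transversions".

7 transitions, 3 transversions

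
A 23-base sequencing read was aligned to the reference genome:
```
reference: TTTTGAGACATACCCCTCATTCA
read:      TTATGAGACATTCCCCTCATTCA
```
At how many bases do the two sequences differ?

2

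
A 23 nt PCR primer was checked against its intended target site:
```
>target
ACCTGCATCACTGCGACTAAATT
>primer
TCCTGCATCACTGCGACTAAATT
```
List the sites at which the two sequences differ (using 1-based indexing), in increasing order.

Scanning 1-based: 1: A/T.

1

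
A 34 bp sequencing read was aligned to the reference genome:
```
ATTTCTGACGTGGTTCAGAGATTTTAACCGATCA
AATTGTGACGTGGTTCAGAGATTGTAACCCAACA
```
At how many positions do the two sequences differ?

5

Comparing position by position, 5 positions differ: 2 (T/A), 5 (C/G), 24 (T/G), 30 (G/C), 32 (T/A).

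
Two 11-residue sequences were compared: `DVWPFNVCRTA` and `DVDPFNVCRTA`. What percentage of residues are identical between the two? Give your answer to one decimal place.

Mismatch at position 3 (1-based): 1 of 11.
Identical positions: 10/11 = 90.91% → 90.9%.

90.9%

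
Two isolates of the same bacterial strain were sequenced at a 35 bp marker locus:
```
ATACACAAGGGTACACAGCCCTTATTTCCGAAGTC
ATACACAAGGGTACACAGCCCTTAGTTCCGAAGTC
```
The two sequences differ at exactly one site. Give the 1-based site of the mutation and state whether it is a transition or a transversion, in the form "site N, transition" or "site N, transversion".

site 25, transversion

Site 25 changes T→G. T is a pyrimidine and G is a purine, so this is a transversion.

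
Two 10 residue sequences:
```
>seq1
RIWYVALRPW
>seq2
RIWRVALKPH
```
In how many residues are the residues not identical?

3

Comparing position by position, 3 residues differ: 4 (Y/R), 8 (R/K), 10 (W/H).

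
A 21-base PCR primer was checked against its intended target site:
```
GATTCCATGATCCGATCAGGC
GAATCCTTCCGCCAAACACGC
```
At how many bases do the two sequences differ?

8

Comparing position by position, 8 bases differ: 3 (T/A), 7 (A/T), 9 (G/C), 10 (A/C), 11 (T/G), 14 (G/A), 16 (T/A), 19 (G/C).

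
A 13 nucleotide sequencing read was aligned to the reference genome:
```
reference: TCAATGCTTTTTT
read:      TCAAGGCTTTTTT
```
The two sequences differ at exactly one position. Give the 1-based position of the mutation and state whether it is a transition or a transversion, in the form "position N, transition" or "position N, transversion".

The sequences differ only at position 5: T→G (pyrimidine→purine), a transversion.

position 5, transversion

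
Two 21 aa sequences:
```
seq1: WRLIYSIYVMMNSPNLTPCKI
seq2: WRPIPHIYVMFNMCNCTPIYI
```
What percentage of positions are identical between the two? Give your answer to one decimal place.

9 positions differ (3, 5, 6, 11, 13, 14, 16, 19, 20), so 12 of 21 match: 12/21 = 57.14%.

57.1%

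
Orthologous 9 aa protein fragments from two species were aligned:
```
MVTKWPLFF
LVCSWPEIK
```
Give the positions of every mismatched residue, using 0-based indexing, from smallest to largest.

Differences at position 0 (M→L), position 2 (T→C), position 3 (K→S), position 6 (L→E), position 7 (F→I), position 8 (F→K).

0, 2, 3, 6, 7, 8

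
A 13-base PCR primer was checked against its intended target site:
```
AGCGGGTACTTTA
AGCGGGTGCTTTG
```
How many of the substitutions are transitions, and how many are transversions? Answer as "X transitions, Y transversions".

2 transitions, 0 transversions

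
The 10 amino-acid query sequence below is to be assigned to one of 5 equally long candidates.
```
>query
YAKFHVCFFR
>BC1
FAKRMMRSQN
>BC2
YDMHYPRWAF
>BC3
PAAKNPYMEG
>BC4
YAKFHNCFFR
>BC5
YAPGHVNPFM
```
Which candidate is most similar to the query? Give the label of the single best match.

BC4

BC1 differs at 8 residues; BC2 differs at 9 residues; BC3 differs at 9 residues; BC4 differs at 1 residue; BC5 differs at 5 residues. The closest is BC4.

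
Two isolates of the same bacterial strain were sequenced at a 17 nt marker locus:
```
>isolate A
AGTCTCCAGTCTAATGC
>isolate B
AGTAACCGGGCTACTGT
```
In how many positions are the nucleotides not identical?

Comparing position by position, 6 positions differ: 4 (C/A), 5 (T/A), 8 (A/G), 10 (T/G), 14 (A/C), 17 (C/T).

6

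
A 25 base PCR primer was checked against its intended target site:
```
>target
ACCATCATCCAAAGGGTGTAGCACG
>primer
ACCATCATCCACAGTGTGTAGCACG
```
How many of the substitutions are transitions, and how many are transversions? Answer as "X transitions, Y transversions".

0 transitions, 2 transversions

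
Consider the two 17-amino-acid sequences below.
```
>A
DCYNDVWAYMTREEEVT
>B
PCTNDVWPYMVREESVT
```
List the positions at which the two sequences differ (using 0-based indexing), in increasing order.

0, 2, 7, 10, 14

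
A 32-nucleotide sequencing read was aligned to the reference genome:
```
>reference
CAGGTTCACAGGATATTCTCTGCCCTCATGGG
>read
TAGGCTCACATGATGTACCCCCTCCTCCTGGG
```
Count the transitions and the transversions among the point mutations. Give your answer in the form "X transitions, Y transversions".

Mismatches (1-based):
site 1: C→T (pyrimidine→pyrimidine, transition)
site 5: T→C (pyrimidine→pyrimidine, transition)
site 11: G→T (purine→pyrimidine, transversion)
site 15: A→G (purine→purine, transition)
site 17: T→A (pyrimidine→purine, transversion)
site 19: T→C (pyrimidine→pyrimidine, transition)
site 21: T→C (pyrimidine→pyrimidine, transition)
site 22: G→C (purine→pyrimidine, transversion)
site 23: C→T (pyrimidine→pyrimidine, transition)
site 28: A→C (purine→pyrimidine, transversion)

6 transitions, 4 transversions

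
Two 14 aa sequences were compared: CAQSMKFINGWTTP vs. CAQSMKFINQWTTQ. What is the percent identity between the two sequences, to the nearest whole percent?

2 positions differ (10, 14), so 12 of 14 match: 12/14 = 85.71%.

86%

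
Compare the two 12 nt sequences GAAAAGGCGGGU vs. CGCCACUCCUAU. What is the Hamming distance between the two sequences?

The sequences differ at sites 1, 2, 3, 4, 6, 7, 9, 10, 11 (1-based) — 9 in total.

9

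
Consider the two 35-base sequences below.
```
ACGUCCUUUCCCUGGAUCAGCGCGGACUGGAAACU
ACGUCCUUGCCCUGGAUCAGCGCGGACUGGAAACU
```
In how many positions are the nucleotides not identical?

1

Comparing position by position, 1 position differs: 9 (U/G).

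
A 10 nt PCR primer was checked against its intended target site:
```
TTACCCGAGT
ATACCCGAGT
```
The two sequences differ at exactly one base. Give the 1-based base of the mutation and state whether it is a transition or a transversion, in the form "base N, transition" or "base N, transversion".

The sequences differ only at base 1: T→A (pyrimidine→purine), a transversion.

base 1, transversion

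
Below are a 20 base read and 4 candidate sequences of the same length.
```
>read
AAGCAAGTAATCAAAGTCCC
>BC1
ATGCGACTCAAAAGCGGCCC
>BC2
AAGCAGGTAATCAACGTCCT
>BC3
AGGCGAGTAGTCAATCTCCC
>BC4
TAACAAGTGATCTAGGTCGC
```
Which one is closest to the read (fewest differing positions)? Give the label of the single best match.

Hamming distances to read — BC1: 9; BC2: 3; BC3: 5; BC4: 6.
Smallest is BC2 with 3 mismatches.

BC2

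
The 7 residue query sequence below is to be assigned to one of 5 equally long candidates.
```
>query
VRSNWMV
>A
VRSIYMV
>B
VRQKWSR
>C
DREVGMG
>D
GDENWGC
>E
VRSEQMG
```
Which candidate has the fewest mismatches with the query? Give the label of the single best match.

A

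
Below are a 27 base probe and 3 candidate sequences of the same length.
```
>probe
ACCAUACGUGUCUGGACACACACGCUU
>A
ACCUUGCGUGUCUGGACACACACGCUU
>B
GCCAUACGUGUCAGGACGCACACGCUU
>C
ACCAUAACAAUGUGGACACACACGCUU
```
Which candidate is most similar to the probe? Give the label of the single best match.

A differs at 2 positions; B differs at 3 positions; C differs at 5 positions. The closest is A.

A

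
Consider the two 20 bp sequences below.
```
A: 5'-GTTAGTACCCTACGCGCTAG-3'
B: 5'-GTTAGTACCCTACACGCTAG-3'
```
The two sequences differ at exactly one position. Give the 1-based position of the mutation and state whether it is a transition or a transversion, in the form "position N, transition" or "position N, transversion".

position 14, transition

The sequences differ only at position 14: G→A (purine→purine), a transition.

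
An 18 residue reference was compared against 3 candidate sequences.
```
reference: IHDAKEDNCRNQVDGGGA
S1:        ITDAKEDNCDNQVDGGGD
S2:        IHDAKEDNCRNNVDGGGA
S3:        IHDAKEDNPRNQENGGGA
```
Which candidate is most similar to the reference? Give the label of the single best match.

Hamming distances to reference — S1: 3; S2: 1; S3: 3.
Smallest is S2 with 1 mismatch.

S2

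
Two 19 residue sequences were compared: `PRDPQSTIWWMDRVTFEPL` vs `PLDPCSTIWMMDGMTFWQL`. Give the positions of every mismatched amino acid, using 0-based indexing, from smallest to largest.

1, 4, 9, 12, 13, 16, 17

Scanning 0-based: 1: R/L; 4: Q/C; 9: W/M; 12: R/G; 13: V/M; 16: E/W; 17: P/Q.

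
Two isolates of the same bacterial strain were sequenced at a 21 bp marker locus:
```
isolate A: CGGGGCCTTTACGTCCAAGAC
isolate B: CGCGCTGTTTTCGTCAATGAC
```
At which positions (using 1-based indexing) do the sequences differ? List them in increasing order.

3, 5, 6, 7, 11, 16, 18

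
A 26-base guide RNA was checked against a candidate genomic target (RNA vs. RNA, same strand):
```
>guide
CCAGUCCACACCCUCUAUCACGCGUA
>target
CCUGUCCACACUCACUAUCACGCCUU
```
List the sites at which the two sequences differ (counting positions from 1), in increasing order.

Scanning 1-based: 3: A/U; 12: C/U; 14: U/A; 24: G/C; 26: A/U.

3, 12, 14, 24, 26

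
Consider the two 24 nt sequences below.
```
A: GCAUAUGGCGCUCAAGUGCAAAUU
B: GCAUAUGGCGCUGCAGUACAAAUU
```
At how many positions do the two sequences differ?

3

The sequences differ at positions 13, 14, 18 (1-based) — 3 in total.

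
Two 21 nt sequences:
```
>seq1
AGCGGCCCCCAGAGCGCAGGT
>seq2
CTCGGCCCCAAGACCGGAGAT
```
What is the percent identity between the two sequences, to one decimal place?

6 positions differ (1, 2, 10, 14, 17, 20), so 15 of 21 match: 15/21 = 71.43%.

71.4%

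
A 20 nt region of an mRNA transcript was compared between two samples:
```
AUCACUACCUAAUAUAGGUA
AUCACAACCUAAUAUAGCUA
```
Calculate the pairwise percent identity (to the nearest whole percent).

2 positions differ (6, 18), so 18 of 20 match: 18/20 = 90%.

90%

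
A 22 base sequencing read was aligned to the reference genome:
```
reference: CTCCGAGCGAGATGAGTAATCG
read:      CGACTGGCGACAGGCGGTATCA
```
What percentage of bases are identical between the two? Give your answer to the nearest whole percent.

Mismatches at positions 2, 3, 5, 6, 11, 13, 15, 17, 18, 22 (1-based): 10 of 22.
Identical positions: 12/22 = 54.55% → 55%.

55%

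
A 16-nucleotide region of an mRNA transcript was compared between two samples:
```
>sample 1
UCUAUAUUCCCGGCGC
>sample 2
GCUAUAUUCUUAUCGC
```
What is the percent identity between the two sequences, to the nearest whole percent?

69%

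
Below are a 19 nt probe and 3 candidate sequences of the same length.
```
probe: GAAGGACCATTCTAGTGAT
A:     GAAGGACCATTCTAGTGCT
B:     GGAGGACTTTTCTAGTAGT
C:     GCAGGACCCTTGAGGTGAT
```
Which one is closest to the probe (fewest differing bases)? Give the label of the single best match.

A

A differs at 1 base; B differs at 5 bases; C differs at 5 bases. The closest is A.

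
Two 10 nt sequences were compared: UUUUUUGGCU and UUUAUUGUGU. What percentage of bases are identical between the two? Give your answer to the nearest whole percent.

Mismatches at positions 4, 8, 9 (1-based): 3 of 10.
Identical positions: 7/10 = 70% → 70%.

70%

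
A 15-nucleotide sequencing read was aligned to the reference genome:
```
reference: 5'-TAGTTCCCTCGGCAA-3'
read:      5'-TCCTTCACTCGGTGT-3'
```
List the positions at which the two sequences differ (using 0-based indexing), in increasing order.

Scanning 0-based: 1: A/C; 2: G/C; 6: C/A; 12: C/T; 13: A/G; 14: A/T.

1, 2, 6, 12, 13, 14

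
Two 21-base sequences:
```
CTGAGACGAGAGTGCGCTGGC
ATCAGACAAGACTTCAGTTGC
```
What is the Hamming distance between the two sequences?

Comparing position by position, 8 sites differ: 1 (C/A), 3 (G/C), 8 (G/A), 12 (G/C), 14 (G/T), 16 (G/A), 17 (C/G), 19 (G/T).

8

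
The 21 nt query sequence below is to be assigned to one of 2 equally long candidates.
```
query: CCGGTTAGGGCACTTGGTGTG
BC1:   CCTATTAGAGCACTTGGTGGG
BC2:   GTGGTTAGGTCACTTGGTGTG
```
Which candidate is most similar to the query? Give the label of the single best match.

BC2

BC1 differs at 4 sites; BC2 differs at 3 sites. The closest is BC2.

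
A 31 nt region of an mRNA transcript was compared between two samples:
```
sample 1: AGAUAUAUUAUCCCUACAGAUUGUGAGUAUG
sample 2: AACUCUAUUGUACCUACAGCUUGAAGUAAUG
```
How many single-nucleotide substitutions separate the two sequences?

11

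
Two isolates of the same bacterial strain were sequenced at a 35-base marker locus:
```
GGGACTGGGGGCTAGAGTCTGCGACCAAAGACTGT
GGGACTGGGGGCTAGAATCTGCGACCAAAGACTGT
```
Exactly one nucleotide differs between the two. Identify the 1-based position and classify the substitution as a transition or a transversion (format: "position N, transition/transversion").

position 17, transition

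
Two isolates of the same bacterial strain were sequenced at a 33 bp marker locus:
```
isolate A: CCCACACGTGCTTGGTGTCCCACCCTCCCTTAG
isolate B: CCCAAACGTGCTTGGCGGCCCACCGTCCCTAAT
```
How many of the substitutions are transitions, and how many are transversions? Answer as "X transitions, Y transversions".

1 transition, 5 transversions

Transitions (purine↔purine or pyrimidine↔pyrimidine): 16 T→C.
Transversions (purine↔pyrimidine): 5 C→A, 18 T→G, 25 C→G, 31 T→A, 33 G→T.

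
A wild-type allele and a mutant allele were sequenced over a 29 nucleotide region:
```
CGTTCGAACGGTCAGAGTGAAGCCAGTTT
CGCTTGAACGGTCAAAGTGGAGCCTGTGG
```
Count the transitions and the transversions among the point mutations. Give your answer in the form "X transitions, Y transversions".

4 transitions, 3 transversions

Transitions (purine↔purine or pyrimidine↔pyrimidine): 3 T→C, 5 C→T, 15 G→A, 20 A→G.
Transversions (purine↔pyrimidine): 25 A→T, 28 T→G, 29 T→G.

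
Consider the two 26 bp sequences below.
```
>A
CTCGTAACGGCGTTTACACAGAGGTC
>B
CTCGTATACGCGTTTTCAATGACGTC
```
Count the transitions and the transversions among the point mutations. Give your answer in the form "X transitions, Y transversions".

0 transitions, 7 transversions

Transitions (purine↔purine or pyrimidine↔pyrimidine): none.
Transversions (purine↔pyrimidine): 7 A→T, 8 C→A, 9 G→C, 16 A→T, 19 C→A, 20 A→T, 23 G→C.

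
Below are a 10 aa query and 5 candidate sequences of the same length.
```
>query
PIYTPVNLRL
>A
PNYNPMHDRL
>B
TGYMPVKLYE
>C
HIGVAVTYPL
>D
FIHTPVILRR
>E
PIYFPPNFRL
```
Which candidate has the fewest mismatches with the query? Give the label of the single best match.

E

Hamming distances to query — A: 5; B: 6; C: 7; D: 4; E: 3.
Smallest is E with 3 mismatches.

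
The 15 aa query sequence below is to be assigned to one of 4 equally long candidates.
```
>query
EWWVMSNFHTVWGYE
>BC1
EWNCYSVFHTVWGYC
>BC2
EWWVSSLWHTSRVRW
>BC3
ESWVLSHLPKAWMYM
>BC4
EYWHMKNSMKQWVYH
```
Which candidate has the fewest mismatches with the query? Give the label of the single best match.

BC1

BC1 differs at 5 positions; BC2 differs at 8 positions; BC3 differs at 9 positions; BC4 differs at 9 positions. The closest is BC1.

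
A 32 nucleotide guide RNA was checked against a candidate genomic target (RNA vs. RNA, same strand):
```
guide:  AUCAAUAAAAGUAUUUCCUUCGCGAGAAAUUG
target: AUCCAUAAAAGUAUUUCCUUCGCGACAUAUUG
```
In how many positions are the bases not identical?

Comparing position by position, 3 positions differ: 4 (A/C), 26 (G/C), 28 (A/U).

3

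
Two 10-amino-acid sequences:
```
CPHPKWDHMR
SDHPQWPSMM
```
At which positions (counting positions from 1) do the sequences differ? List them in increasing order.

1, 2, 5, 7, 8, 10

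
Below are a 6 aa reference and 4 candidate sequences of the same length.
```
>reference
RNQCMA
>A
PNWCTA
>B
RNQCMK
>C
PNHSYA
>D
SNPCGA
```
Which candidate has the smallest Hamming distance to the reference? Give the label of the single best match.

A differs at 3 residues; B differs at 1 residue; C differs at 4 residues; D differs at 3 residues. The closest is B.

B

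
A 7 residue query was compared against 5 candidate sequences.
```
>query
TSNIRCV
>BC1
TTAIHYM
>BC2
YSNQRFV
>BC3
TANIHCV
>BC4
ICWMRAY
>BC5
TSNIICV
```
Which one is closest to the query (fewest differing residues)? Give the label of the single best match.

BC5

BC1 differs at 5 residues; BC2 differs at 3 residues; BC3 differs at 2 residues; BC4 differs at 6 residues; BC5 differs at 1 residue. The closest is BC5.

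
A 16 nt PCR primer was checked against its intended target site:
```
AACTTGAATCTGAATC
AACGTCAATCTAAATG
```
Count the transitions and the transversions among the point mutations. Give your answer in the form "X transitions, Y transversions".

1 transition, 3 transversions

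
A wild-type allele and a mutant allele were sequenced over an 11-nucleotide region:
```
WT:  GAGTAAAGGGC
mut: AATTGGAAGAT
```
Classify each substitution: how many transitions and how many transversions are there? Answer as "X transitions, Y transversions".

6 transitions, 1 transversion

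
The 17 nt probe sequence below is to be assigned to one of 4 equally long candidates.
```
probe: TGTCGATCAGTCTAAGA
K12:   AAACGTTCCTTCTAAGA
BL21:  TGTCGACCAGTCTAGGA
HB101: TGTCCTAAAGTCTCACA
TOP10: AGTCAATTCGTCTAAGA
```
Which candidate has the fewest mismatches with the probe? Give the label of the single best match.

BL21

K12 differs at 6 positions; BL21 differs at 2 positions; HB101 differs at 6 positions; TOP10 differs at 4 positions. The closest is BL21.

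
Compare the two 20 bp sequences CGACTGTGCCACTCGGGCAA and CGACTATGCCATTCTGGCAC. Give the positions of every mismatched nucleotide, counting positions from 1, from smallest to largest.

6, 12, 15, 20

Scanning 1-based: 6: G/A; 12: C/T; 15: G/T; 20: A/C.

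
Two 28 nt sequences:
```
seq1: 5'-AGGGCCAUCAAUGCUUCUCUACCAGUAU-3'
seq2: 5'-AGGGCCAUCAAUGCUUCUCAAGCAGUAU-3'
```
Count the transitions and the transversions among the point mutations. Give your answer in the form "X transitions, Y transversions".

0 transitions, 2 transversions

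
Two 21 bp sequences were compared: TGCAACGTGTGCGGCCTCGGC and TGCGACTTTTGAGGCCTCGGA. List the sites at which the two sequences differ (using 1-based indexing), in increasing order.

Scanning 1-based: 4: A/G; 7: G/T; 9: G/T; 12: C/A; 21: C/A.

4, 7, 9, 12, 21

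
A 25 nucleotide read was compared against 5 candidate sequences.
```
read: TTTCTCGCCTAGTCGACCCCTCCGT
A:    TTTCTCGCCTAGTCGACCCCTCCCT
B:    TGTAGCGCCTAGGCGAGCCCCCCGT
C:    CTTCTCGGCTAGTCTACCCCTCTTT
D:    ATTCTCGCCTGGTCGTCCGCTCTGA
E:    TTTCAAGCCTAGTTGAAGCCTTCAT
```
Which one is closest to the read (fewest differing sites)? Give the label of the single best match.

A differs at 1 site; B differs at 6 sites; C differs at 5 sites; D differs at 6 sites; E differs at 7 sites. The closest is A.

A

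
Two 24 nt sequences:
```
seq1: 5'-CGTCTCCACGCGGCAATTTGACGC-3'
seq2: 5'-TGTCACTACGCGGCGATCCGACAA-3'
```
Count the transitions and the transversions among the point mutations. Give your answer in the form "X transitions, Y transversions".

Mismatches (1-based):
site 1: C→T (pyrimidine→pyrimidine, transition)
site 5: T→A (pyrimidine→purine, transversion)
site 7: C→T (pyrimidine→pyrimidine, transition)
site 15: A→G (purine→purine, transition)
site 18: T→C (pyrimidine→pyrimidine, transition)
site 19: T→C (pyrimidine→pyrimidine, transition)
site 23: G→A (purine→purine, transition)
site 24: C→A (pyrimidine→purine, transversion)

6 transitions, 2 transversions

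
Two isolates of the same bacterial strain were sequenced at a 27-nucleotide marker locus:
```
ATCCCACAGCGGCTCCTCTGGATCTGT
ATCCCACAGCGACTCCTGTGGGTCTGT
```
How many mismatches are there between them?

The sequences differ at sites 12, 18, 22 (1-based) — 3 in total.

3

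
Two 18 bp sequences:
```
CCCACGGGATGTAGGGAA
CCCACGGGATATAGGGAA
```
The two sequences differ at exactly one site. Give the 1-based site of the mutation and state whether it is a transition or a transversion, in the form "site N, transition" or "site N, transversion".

site 11, transition

Site 11 changes G→A. G is a purine and A is a purine, so this is a transition.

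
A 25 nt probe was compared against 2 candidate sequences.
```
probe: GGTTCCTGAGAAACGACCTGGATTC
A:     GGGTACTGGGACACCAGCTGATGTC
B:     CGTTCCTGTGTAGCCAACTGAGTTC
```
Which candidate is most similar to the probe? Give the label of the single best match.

Hamming distances to probe — A: 9; B: 8.
Smallest is B with 8 mismatches.

B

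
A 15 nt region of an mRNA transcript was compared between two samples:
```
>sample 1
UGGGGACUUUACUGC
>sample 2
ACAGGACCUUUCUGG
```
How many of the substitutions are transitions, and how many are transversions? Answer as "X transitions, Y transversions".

2 transitions, 4 transversions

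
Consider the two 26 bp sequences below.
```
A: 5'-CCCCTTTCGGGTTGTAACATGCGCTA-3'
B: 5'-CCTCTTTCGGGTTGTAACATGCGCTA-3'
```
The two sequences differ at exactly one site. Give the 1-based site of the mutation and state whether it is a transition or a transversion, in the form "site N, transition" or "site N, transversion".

The sequences differ only at site 3: C→T (pyrimidine→pyrimidine), a transition.

site 3, transition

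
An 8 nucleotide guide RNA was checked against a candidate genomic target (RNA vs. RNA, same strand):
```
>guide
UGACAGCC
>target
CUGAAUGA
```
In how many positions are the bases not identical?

7

Comparing position by position, 7 positions differ: 1 (U/C), 2 (G/U), 3 (A/G), 4 (C/A), 6 (G/U), 7 (C/G), 8 (C/A).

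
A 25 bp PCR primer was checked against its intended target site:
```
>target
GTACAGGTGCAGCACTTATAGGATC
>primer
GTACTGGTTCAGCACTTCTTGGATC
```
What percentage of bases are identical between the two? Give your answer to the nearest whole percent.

84%

4 positions differ (5, 9, 18, 20), so 21 of 25 match: 21/25 = 84%.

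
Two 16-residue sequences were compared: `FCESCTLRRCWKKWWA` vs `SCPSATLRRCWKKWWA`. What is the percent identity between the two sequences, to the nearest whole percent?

81%

3 positions differ (1, 3, 5), so 13 of 16 match: 13/16 = 81.25%.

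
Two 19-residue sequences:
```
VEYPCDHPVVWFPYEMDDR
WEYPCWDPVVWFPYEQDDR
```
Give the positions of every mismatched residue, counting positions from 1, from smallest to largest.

1, 6, 7, 16

Differences at position 1 (V→W), position 6 (D→W), position 7 (H→D), position 16 (M→Q).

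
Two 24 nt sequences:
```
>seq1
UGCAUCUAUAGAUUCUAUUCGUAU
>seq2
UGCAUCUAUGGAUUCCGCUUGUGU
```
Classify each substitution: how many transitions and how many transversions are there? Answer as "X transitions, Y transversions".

6 transitions, 0 transversions

Mismatches (1-based):
site 10: A→G (purine→purine, transition)
site 16: U→C (pyrimidine→pyrimidine, transition)
site 17: A→G (purine→purine, transition)
site 18: U→C (pyrimidine→pyrimidine, transition)
site 20: C→U (pyrimidine→pyrimidine, transition)
site 23: A→G (purine→purine, transition)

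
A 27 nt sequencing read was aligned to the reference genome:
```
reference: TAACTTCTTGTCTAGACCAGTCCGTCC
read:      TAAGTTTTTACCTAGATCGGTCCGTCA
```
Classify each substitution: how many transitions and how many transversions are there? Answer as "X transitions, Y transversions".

5 transitions, 2 transversions

Mismatches (1-based):
site 4: C→G (pyrimidine→purine, transversion)
site 7: C→T (pyrimidine→pyrimidine, transition)
site 10: G→A (purine→purine, transition)
site 11: T→C (pyrimidine→pyrimidine, transition)
site 17: C→T (pyrimidine→pyrimidine, transition)
site 19: A→G (purine→purine, transition)
site 27: C→A (pyrimidine→purine, transversion)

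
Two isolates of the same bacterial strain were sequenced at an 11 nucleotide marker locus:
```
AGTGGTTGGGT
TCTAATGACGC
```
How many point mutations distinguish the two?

The sequences differ at positions 1, 2, 4, 5, 7, 8, 9, 11 (1-based) — 8 in total.

8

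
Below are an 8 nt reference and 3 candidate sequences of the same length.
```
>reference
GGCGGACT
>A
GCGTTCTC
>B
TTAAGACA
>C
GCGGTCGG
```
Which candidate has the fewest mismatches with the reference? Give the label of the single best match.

Hamming distances to reference — A: 7; B: 5; C: 6.
Smallest is B with 5 mismatches.

B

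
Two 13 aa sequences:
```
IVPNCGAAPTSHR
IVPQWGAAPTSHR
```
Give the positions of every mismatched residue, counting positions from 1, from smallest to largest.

Differences at position 4 (N→Q), position 5 (C→W).

4, 5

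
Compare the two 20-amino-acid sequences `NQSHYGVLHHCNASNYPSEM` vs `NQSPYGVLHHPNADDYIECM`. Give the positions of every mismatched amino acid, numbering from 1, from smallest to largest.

Scanning 1-based: 4: H/P; 11: C/P; 14: S/D; 15: N/D; 17: P/I; 18: S/E; 19: E/C.

4, 11, 14, 15, 17, 18, 19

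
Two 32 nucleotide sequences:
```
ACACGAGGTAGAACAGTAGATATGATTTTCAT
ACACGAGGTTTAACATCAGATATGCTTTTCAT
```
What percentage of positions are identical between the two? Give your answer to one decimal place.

84.4%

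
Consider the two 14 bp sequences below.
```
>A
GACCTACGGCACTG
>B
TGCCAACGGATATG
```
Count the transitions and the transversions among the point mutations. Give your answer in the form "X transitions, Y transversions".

Mismatches (1-based):
base 1: G→T (purine→pyrimidine, transversion)
base 2: A→G (purine→purine, transition)
base 5: T→A (pyrimidine→purine, transversion)
base 10: C→A (pyrimidine→purine, transversion)
base 11: A→T (purine→pyrimidine, transversion)
base 12: C→A (pyrimidine→purine, transversion)

1 transition, 5 transversions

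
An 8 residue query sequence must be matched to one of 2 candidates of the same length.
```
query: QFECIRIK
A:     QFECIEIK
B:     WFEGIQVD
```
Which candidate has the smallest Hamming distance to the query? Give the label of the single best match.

A

Hamming distances to query — A: 1; B: 5.
Smallest is A with 1 mismatch.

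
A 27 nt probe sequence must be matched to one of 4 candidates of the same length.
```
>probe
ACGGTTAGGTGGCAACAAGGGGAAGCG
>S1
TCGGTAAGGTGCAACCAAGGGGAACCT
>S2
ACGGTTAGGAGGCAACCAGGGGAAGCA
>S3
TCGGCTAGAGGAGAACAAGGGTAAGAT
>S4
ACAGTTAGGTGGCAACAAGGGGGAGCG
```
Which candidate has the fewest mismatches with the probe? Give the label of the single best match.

S1 differs at 7 bases; S2 differs at 3 bases; S3 differs at 9 bases; S4 differs at 2 bases. The closest is S4.

S4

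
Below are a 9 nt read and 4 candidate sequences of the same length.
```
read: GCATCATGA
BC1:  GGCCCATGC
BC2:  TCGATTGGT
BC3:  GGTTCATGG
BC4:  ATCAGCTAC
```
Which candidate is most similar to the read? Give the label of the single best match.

BC3

BC1 differs at 4 bases; BC2 differs at 7 bases; BC3 differs at 3 bases; BC4 differs at 8 bases. The closest is BC3.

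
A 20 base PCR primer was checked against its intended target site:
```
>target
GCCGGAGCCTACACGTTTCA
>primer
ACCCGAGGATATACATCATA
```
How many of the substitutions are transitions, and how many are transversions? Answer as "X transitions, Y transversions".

5 transitions, 4 transversions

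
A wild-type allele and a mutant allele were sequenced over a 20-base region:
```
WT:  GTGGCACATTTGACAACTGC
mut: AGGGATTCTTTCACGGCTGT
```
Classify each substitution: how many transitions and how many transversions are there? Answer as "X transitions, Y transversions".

5 transitions, 5 transversions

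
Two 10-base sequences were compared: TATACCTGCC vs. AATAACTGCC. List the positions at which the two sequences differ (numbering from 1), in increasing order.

1, 5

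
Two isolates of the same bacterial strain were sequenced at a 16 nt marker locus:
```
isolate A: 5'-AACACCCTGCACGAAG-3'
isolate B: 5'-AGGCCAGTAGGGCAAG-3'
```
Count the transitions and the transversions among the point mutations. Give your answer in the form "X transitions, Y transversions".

Transitions (purine↔purine or pyrimidine↔pyrimidine): 2 A→G, 9 G→A, 11 A→G.
Transversions (purine↔pyrimidine): 3 C→G, 4 A→C, 6 C→A, 7 C→G, 10 C→G, 12 C→G, 13 G→C.

3 transitions, 7 transversions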